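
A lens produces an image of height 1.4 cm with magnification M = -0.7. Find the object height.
ho = |hi|/|M| = 2 cm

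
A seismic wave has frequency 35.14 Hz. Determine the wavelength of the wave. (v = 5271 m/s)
λ = v/f = 150 m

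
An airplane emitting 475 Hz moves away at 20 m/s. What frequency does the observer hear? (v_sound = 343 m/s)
f_obs = f·v/(v + v_s) = 448.8 Hz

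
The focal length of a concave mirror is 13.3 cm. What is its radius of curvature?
R = 2|f| = 26.6 cm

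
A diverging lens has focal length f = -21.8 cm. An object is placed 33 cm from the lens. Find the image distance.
1/di = 1/f − 1/do → di = -13.13 cm (virtual image)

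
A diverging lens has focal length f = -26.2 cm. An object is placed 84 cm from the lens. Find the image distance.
1/di = 1/f − 1/do → di = -19.97 cm (virtual image)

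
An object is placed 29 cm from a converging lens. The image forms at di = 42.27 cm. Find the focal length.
1/f = 1/do + 1/di → f = 17.2 cm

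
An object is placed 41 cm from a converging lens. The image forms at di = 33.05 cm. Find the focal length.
1/f = 1/do + 1/di → f = 18.3 cm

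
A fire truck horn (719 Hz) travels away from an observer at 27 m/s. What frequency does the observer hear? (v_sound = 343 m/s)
f_obs = f·v/(v + v_s) = 666.5 Hz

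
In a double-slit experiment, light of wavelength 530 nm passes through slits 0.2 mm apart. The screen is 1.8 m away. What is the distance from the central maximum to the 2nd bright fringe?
y = mλL/d = 9.54 mm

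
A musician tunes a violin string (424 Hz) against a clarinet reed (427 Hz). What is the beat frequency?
3 Hz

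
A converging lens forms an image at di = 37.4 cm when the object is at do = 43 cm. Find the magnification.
M = −di/do = -0.8698 (inverted image)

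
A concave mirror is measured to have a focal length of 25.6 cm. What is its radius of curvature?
R = 2|f| = 51.2 cm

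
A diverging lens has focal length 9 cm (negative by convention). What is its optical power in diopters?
P = 1/f = -11.11 D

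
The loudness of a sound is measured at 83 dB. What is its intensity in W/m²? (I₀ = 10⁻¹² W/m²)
I = I₀·10^(β/10) = 2.00 × 10⁻⁴ W/m²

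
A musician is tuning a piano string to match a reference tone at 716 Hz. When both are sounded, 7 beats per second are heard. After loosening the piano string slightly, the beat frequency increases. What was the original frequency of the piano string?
709 Hz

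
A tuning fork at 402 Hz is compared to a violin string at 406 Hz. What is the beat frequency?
4 Hz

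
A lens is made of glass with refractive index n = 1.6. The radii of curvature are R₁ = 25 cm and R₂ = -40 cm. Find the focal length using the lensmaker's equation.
1/f = (n − 1)(1/R₁ − 1/R₂) → f = 25.64 cm (converging lens)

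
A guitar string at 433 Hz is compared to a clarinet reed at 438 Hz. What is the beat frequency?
5 Hz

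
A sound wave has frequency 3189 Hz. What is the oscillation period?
T = 1/f = 3.136 × 10⁻⁴ s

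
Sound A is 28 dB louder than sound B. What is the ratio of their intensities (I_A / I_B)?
I_A/I_B = 10^(Δβ/10) = 631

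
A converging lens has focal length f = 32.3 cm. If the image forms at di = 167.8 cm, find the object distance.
1/do = 1/f − 1/di → do = 40 cm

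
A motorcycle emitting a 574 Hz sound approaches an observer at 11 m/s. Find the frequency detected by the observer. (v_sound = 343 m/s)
f_obs = f·v/(v − v_s) = 593 Hz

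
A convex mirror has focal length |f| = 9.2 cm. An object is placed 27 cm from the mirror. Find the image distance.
f = −9.2 cm (convex); 1/di = 1/f − 1/do → di = -6.862 cm (virtual image, behind mirror)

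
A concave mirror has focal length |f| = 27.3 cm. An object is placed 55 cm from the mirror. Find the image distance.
f = +27.3 cm (concave); 1/di = 1/f − 1/do → di = 54.21 cm (real image, in front of mirror)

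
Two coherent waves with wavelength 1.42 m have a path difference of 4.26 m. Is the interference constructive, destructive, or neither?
constructive — path difference = 3λ, a whole number of wavelengths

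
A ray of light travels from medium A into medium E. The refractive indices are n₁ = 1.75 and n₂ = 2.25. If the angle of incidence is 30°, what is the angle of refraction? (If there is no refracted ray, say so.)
sin θ₂ = (n₁/n₂)·sin θ₁ = 0.3889 → θ₂ = 22.89°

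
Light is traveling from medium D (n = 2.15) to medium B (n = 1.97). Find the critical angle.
θc = arcsin(n₂/n₁) = 66.39°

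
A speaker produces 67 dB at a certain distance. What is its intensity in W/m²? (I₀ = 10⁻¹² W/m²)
I = I₀·10^(β/10) = 5.01 × 10⁻⁶ W/m²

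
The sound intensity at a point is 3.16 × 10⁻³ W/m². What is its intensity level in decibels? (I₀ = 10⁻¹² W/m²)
β = 10·log₁₀(I/I₀) = 95 dB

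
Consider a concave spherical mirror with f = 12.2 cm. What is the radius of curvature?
R = 2|f| = 24.4 cm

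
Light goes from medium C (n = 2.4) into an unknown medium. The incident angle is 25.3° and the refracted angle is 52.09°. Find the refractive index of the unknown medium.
n₂ = n₁·sin θ₁ / sin θ₂ = 1.3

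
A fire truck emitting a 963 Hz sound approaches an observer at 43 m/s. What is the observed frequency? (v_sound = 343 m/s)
f_obs = f·v/(v − v_s) = 1101 Hz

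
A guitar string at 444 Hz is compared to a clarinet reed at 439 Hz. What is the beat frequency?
5 Hz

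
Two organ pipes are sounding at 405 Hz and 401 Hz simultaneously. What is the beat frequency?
4 Hz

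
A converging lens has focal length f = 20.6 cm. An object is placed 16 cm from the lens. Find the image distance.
1/di = 1/f − 1/do → di = -71.65 cm (virtual image)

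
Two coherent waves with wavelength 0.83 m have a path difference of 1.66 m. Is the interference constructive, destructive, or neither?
constructive — path difference = 2λ, a whole number of wavelengths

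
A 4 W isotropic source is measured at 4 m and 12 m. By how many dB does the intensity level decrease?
Δβ = 20·log₁₀(r₂/r₁) = 9.542 dB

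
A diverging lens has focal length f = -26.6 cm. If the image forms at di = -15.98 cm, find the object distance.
1/do = 1/f − 1/di → do = 40.03 cm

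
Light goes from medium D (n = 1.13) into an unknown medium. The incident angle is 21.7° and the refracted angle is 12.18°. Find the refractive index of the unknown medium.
n₂ = n₁·sin θ₁ / sin θ₂ = 1.98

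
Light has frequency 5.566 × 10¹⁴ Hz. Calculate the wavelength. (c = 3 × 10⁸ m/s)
λ = c/f = 539 nm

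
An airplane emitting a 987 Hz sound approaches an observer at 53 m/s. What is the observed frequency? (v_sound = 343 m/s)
f_obs = f·v/(v − v_s) = 1167 Hz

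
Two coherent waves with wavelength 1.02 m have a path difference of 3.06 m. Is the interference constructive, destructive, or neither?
constructive — path difference = 3λ, a whole number of wavelengths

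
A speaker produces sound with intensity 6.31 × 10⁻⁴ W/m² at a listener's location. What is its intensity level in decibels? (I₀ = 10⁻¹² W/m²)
β = 10·log₁₀(I/I₀) = 88 dB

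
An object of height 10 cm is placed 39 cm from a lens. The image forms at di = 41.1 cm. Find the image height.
hi = (-di/do) × ho = -10.54 cm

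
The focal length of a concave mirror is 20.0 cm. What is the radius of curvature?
R = 2|f| = 40 cm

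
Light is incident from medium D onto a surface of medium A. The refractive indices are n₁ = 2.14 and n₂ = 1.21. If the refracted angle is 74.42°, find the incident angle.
sin θ₁ = (n₂/n₁)·sin θ₂ → θ₁ = 33°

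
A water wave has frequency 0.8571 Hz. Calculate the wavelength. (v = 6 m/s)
λ = v/f = 7 m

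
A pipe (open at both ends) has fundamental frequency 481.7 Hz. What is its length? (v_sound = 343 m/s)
L = v/(2f₁) = 0.356 m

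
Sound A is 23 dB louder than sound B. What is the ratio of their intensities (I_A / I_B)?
I_A/I_B = 10^(Δβ/10) = 199.5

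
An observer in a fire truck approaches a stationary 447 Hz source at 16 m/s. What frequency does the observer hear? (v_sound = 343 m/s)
f_obs = f·(v + v_o)/v = 467.9 Hz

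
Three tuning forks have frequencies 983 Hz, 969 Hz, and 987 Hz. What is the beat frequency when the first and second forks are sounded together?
14 Hz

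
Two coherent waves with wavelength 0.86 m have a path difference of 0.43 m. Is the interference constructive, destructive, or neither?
destructive — path difference = 0.5λ, an odd multiple of λ/2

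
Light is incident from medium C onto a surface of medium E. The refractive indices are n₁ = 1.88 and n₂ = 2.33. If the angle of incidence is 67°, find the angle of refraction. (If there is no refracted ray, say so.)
sin θ₂ = (n₁/n₂)·sin θ₁ = 0.7427 → θ₂ = 47.96°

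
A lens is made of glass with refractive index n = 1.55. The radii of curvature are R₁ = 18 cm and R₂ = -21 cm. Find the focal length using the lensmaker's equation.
1/f = (n − 1)(1/R₁ − 1/R₂) → f = 17.62 cm (converging lens)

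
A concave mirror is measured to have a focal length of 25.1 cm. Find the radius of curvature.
R = 2|f| = 50.2 cm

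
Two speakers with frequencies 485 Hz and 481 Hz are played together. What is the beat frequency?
4 Hz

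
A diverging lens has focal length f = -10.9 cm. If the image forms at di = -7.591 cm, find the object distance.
1/do = 1/f − 1/di → do = 25.01 cm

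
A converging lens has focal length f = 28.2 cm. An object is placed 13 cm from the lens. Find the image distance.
1/di = 1/f − 1/do → di = -24.12 cm (virtual image)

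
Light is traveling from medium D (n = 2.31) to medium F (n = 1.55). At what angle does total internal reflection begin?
θc = arcsin(n₂/n₁) = 42.14°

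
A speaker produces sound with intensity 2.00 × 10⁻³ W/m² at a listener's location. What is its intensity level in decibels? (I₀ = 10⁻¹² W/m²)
β = 10·log₁₀(I/I₀) = 93.01 dB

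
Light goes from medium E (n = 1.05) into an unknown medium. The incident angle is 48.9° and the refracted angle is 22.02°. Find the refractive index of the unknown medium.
n₂ = n₁·sin θ₁ / sin θ₂ = 2.11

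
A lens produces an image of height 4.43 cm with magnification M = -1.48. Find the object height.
ho = |hi|/|M| = 2.993 cm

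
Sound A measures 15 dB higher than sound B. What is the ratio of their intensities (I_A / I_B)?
I_A/I_B = 10^(Δβ/10) = 31.62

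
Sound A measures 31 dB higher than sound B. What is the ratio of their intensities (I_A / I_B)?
I_A/I_B = 10^(Δβ/10) = 1259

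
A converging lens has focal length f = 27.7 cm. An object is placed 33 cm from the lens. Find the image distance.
1/di = 1/f − 1/do → di = 172.5 cm (real image)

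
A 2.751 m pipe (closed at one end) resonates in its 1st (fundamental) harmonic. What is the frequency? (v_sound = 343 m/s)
fₙ = nv/(4L) = 31.17 Hz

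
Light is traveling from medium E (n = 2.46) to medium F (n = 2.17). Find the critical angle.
θc = arcsin(n₂/n₁) = 61.9°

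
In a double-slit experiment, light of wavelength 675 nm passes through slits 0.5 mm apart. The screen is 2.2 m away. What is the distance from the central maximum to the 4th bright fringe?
y = mλL/d = 11.88 mm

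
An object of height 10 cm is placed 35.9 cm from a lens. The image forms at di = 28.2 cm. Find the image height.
hi = (-di/do) × ho = -7.855 cm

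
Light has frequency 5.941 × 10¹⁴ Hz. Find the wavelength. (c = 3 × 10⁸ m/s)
λ = c/f = 505 nm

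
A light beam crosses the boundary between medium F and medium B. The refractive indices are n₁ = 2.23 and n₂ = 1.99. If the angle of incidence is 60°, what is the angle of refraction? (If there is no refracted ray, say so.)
sin θ₂ = (n₁/n₂)·sin θ₁ = 0.9705 → θ₂ = 76.04°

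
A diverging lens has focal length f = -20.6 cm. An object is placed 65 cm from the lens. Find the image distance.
1/di = 1/f − 1/do → di = -15.64 cm (virtual image)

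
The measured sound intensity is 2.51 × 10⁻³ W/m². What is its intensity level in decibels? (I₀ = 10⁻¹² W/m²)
β = 10·log₁₀(I/I₀) = 94 dB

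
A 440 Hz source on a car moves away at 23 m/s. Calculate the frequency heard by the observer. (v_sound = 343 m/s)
f_obs = f·v/(v + v_s) = 412.3 Hz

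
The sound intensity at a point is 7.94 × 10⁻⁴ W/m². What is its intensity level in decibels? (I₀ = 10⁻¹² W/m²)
β = 10·log₁₀(I/I₀) = 89 dB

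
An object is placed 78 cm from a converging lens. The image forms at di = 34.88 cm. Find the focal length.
1/f = 1/do + 1/di → f = 24.1 cm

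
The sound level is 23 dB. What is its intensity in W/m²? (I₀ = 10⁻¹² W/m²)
I = I₀·10^(β/10) = 2.00 × 10⁻¹⁰ W/m²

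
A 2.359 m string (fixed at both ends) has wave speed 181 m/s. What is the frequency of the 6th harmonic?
fₙ = nv/(2L) = 230.2 Hz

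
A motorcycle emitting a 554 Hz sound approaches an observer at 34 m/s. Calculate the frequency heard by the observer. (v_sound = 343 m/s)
f_obs = f·v/(v − v_s) = 615 Hz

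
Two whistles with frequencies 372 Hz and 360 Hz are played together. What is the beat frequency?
12 Hz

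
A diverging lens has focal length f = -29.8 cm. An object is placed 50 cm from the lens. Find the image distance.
1/di = 1/f − 1/do → di = -18.67 cm (virtual image)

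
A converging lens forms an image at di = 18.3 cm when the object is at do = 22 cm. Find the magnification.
M = −di/do = -0.8318 (inverted image)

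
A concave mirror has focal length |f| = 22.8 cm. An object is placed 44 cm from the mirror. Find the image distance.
f = +22.8 cm (concave); 1/di = 1/f − 1/do → di = 47.32 cm (real image, in front of mirror)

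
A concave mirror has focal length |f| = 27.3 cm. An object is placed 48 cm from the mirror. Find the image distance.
f = +27.3 cm (concave); 1/di = 1/f − 1/do → di = 63.3 cm (real image, in front of mirror)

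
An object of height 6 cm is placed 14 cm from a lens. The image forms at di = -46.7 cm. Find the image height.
hi = (-di/do) × ho = 20.01 cm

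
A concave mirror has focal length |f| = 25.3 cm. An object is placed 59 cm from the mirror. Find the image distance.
f = +25.3 cm (concave); 1/di = 1/f − 1/do → di = 44.29 cm (real image, in front of mirror)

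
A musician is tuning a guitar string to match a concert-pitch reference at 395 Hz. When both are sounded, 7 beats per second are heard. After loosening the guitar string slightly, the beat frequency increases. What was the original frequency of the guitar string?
388 Hz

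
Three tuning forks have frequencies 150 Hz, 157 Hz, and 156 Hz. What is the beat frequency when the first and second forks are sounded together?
7 Hz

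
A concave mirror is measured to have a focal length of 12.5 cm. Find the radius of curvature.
R = 2|f| = 25 cm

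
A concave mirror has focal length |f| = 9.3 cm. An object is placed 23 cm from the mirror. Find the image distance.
f = +9.3 cm (concave); 1/di = 1/f − 1/do → di = 15.61 cm (real image, in front of mirror)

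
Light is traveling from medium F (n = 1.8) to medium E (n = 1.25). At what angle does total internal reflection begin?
θc = arcsin(n₂/n₁) = 43.98°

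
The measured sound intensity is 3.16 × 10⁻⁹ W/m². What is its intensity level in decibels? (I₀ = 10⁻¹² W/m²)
β = 10·log₁₀(I/I₀) = 35 dB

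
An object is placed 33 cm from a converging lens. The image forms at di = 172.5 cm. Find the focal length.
1/f = 1/do + 1/di → f = 27.7 cm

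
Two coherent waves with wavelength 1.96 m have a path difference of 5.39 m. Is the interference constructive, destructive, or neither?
neither (partial) — path difference = 2.75λ, neither a whole number of wavelengths nor an odd multiple of λ/2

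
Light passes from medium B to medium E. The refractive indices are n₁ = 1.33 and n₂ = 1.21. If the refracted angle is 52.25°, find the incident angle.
sin θ₁ = (n₂/n₁)·sin θ₂ → θ₁ = 46°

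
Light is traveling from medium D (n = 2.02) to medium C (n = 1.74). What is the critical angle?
θc = arcsin(n₂/n₁) = 59.47°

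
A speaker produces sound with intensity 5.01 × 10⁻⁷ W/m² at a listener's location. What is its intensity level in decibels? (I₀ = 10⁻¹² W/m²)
β = 10·log₁₀(I/I₀) = 57 dB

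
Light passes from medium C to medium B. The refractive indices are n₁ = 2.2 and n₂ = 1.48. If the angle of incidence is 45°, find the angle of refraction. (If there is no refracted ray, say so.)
sin θ₂ = (n₁/n₂)·sin θ₁ = 1.051 > 1, so there is no refracted ray — the light undergoes total internal reflection.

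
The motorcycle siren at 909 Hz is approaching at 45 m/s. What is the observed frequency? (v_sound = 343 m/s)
f_obs = f·v/(v − v_s) = 1046 Hz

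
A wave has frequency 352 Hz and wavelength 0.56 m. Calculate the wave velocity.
v = fλ = 197.1 m/s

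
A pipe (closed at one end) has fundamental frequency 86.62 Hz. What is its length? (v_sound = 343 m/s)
L = v/(4f₁) = 0.99 m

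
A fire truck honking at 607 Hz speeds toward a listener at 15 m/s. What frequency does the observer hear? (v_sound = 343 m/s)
f_obs = f·v/(v − v_s) = 634.8 Hz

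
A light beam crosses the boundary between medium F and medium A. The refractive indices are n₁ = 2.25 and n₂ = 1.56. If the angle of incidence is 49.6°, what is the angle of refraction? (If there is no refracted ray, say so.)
sin θ₂ = (n₁/n₂)·sin θ₁ = 1.098 > 1, so there is no refracted ray — the light undergoes total internal reflection.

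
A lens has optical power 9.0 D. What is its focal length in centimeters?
f = 1/P = 11.11 cm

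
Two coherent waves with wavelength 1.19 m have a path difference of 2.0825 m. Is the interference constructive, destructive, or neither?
neither (partial) — path difference = 1.75λ, neither a whole number of wavelengths nor an odd multiple of λ/2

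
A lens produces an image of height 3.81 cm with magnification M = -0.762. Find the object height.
ho = |hi|/|M| = 5 cm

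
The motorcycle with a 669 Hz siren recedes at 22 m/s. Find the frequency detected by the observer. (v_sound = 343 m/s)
f_obs = f·v/(v + v_s) = 628.7 Hz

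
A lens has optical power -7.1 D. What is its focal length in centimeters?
f = 1/P = -14.08 cm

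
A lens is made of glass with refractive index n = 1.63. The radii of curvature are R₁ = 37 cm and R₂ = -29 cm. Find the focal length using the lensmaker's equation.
1/f = (n − 1)(1/R₁ − 1/R₂) → f = 25.81 cm (converging lens)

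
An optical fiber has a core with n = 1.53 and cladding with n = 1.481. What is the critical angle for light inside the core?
θc = arcsin(n_cladding/n_core) = 75.46°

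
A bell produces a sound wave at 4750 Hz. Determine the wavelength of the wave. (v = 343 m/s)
λ = v/f = 0.07221 m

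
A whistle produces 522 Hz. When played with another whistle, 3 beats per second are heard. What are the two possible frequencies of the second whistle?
f₂ = 522 ± 3 Hz → 525 Hz or 519 Hz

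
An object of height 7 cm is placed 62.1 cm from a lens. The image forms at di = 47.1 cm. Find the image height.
hi = (-di/do) × ho = -5.309 cm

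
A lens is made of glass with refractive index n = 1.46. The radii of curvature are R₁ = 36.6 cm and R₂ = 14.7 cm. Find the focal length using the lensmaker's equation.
1/f = (n − 1)(1/R₁ − 1/R₂) → f = -53.41 cm (diverging lens)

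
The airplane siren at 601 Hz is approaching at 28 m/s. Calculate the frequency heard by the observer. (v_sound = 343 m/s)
f_obs = f·v/(v − v_s) = 654.4 Hz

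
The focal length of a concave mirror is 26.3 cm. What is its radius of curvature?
R = 2|f| = 52.6 cm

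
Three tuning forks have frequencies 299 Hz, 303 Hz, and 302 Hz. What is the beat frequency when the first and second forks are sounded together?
4 Hz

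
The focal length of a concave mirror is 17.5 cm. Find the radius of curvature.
R = 2|f| = 35 cm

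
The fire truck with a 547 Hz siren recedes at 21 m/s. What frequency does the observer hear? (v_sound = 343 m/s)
f_obs = f·v/(v + v_s) = 515.4 Hz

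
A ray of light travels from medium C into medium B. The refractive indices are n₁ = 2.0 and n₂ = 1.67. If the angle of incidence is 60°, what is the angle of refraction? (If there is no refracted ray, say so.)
sin θ₂ = (n₁/n₂)·sin θ₁ = 1.037 > 1, so there is no refracted ray — the light undergoes total internal reflection.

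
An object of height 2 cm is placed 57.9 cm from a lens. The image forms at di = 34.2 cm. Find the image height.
hi = (-di/do) × ho = -1.181 cm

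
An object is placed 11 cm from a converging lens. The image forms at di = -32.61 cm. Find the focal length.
1/f = 1/do + 1/di → f = 16.6 cm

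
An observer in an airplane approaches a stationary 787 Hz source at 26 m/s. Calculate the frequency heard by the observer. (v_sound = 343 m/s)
f_obs = f·(v + v_o)/v = 846.7 Hz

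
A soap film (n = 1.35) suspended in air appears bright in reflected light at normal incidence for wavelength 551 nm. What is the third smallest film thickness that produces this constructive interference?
2nt = (m − ½)λ with m = 3 → t = (m − ½)λ/(2n) = 510.2 nm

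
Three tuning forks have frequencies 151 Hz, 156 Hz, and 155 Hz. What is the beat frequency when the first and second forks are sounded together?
5 Hz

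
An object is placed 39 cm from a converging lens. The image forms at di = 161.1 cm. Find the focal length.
1/f = 1/do + 1/di → f = 31.4 cm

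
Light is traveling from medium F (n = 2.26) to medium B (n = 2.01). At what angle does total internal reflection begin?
θc = arcsin(n₂/n₁) = 62.8°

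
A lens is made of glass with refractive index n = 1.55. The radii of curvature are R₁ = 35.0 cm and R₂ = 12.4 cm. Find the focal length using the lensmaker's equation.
1/f = (n − 1)(1/R₁ − 1/R₂) → f = -34.92 cm (diverging lens)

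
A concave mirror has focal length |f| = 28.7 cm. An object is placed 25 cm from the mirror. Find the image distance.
f = +28.7 cm (concave); 1/di = 1/f − 1/do → di = -193.9 cm (virtual image, behind mirror)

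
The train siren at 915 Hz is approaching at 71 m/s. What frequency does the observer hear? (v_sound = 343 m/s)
f_obs = f·v/(v − v_s) = 1154 Hz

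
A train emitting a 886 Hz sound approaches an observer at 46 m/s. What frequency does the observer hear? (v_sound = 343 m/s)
f_obs = f·v/(v − v_s) = 1023 Hz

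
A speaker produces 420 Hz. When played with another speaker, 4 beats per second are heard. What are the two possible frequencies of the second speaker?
f₂ = 420 ± 4 Hz → 424 Hz or 416 Hz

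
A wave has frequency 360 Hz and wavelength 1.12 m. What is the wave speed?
v = fλ = 403.2 m/s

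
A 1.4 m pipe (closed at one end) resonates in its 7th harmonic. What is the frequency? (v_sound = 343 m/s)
fₙ = nv/(4L) = 428.8 Hz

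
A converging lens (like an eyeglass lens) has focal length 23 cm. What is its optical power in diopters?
P = 1/f = 4.348 D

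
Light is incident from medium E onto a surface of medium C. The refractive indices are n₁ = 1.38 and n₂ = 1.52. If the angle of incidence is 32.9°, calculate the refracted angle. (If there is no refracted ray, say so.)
sin θ₂ = (n₁/n₂)·sin θ₁ = 0.4931 → θ₂ = 29.55°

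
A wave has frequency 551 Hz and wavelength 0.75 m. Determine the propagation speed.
v = fλ = 413.2 m/s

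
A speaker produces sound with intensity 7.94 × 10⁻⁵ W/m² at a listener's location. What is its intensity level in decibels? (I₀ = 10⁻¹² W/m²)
β = 10·log₁₀(I/I₀) = 79 dB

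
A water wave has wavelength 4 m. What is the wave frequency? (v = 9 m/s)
f = v/λ = 2.25 Hz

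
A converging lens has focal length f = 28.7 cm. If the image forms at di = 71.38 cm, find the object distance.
1/do = 1/f − 1/di → do = 48 cm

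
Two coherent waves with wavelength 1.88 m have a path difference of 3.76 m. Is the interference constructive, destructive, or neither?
constructive — path difference = 2λ, a whole number of wavelengths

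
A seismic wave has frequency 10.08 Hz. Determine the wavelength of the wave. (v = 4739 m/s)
λ = v/f = 470.1 m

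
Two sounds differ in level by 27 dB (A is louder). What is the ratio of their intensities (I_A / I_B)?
I_A/I_B = 10^(Δβ/10) = 501.2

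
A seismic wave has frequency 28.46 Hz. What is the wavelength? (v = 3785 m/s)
λ = v/f = 133 m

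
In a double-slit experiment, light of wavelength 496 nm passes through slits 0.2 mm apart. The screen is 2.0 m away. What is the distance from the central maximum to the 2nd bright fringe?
y = mλL/d = 9.92 mm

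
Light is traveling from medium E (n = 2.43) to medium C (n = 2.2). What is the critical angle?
θc = arcsin(n₂/n₁) = 64.87°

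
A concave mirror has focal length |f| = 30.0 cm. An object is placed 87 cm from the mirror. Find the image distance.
f = +30.0 cm (concave); 1/di = 1/f − 1/do → di = 45.79 cm (real image, in front of mirror)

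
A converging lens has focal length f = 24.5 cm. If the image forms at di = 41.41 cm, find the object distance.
1/do = 1/f − 1/di → do = 60 cm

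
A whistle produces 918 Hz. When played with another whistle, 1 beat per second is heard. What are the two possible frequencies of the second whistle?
f₂ = 918 ± 1 Hz → 919 Hz or 917 Hz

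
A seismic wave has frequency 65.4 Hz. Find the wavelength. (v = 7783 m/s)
λ = v/f = 119 m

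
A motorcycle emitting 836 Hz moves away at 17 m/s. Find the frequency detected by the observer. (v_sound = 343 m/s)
f_obs = f·v/(v + v_s) = 796.5 Hz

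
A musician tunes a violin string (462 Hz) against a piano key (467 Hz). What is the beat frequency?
5 Hz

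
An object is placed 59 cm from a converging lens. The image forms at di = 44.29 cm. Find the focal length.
1/f = 1/do + 1/di → f = 25.3 cm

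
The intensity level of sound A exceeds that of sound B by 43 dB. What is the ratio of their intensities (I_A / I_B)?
I_A/I_B = 10^(Δβ/10) = 19950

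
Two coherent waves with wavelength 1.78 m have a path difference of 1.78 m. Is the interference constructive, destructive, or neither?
constructive — path difference = 1λ, a whole number of wavelengths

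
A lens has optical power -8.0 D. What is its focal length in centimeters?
f = 1/P = -12.5 cm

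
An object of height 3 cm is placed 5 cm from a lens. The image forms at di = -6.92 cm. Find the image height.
hi = (-di/do) × ho = 4.152 cm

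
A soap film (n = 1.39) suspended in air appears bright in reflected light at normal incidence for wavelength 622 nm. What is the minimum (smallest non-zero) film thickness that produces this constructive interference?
2nt = (m − ½)λ with m = 1 → t = (m − ½)λ/(2n) = 111.9 nm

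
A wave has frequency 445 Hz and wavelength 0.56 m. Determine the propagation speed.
v = fλ = 249.2 m/s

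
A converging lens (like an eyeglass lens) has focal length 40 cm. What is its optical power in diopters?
P = 1/f = 2.5 D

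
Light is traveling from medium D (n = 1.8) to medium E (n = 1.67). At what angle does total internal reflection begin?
θc = arcsin(n₂/n₁) = 68.09°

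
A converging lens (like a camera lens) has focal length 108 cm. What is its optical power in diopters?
P = 1/f = 0.9259 D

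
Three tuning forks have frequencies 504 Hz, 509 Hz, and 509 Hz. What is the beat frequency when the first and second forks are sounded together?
5 Hz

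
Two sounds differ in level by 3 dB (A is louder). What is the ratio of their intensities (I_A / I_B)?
I_A/I_B = 10^(Δβ/10) = 1.995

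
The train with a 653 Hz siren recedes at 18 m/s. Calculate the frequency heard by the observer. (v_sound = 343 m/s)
f_obs = f·v/(v + v_s) = 620.4 Hz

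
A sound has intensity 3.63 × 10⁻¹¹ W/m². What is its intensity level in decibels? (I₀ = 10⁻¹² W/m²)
β = 10·log₁₀(I/I₀) = 15.6 dB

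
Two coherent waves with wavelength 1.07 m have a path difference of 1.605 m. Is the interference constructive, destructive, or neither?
destructive — path difference = 1.5λ, an odd multiple of λ/2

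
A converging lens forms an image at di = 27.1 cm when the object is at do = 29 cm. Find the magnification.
M = −di/do = -0.9345 (inverted image)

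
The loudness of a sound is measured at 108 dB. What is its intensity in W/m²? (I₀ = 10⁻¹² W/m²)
I = I₀·10^(β/10) = 6.31 × 10⁻² W/m²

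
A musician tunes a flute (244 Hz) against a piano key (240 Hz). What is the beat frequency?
4 Hz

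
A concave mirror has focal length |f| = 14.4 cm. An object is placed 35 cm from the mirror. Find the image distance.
f = +14.4 cm (concave); 1/di = 1/f − 1/do → di = 24.47 cm (real image, in front of mirror)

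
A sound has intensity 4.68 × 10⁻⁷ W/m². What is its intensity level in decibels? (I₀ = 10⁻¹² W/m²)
β = 10·log₁₀(I/I₀) = 56.7 dB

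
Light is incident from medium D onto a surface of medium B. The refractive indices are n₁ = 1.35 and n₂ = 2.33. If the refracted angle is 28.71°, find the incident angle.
sin θ₁ = (n₂/n₁)·sin θ₂ → θ₁ = 56.01°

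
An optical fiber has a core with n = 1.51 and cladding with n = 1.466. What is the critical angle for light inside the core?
θc = arcsin(n_cladding/n_core) = 76.13°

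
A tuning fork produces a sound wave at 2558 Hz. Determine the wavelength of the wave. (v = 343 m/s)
λ = v/f = 0.1341 m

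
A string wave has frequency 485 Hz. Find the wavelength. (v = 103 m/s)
λ = v/f = 0.2124 m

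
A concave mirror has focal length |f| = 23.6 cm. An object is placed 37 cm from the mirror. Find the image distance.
f = +23.6 cm (concave); 1/di = 1/f − 1/do → di = 65.16 cm (real image, in front of mirror)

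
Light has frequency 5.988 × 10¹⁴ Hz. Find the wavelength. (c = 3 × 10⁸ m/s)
λ = c/f = 501 nm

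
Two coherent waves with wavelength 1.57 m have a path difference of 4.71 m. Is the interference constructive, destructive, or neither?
constructive — path difference = 3λ, a whole number of wavelengths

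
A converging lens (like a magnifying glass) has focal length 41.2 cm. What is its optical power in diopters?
P = 1/f = 2.427 D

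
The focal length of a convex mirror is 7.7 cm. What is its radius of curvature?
R = 2|f| = 15.4 cm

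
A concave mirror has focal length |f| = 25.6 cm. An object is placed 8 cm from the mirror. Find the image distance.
f = +25.6 cm (concave); 1/di = 1/f − 1/do → di = -11.64 cm (virtual image, behind mirror)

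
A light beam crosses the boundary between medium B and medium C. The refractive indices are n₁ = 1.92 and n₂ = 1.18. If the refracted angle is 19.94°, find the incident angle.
sin θ₁ = (n₂/n₁)·sin θ₂ → θ₁ = 12.1°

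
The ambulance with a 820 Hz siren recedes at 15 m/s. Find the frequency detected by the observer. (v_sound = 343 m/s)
f_obs = f·v/(v + v_s) = 785.6 Hz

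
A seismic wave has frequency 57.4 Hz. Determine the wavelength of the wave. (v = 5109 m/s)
λ = v/f = 89.01 m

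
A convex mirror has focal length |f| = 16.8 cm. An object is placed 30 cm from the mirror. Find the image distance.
f = −16.8 cm (convex); 1/di = 1/f − 1/do → di = -10.77 cm (virtual image, behind mirror)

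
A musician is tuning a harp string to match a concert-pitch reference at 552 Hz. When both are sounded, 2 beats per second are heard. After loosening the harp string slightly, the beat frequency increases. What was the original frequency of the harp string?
550 Hz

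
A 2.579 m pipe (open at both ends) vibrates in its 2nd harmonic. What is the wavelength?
λₙ = 2L/n = 2.579 m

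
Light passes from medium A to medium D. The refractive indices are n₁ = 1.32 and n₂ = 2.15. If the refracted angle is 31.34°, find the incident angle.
sin θ₁ = (n₂/n₁)·sin θ₂ → θ₁ = 57.9°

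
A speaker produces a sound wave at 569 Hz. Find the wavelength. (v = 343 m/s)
λ = v/f = 0.6028 m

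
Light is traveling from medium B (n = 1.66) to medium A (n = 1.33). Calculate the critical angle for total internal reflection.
θc = arcsin(n₂/n₁) = 53.25°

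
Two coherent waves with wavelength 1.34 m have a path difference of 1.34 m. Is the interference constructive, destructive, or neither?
constructive — path difference = 1λ, a whole number of wavelengths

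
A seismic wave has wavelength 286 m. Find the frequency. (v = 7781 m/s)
f = v/λ = 27.21 Hz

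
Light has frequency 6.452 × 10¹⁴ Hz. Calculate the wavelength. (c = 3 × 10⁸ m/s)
λ = c/f = 465 nm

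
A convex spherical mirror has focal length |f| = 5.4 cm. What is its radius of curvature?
R = 2|f| = 10.8 cm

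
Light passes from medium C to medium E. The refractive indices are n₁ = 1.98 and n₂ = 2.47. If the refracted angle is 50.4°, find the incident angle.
sin θ₁ = (n₂/n₁)·sin θ₂ → θ₁ = 73.99°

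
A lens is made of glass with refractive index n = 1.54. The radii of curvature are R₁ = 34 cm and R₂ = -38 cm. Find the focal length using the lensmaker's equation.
1/f = (n − 1)(1/R₁ − 1/R₂) → f = 33.23 cm (converging lens)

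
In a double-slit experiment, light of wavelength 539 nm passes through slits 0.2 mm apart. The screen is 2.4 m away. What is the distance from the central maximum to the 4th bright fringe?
y = mλL/d = 25.87 mm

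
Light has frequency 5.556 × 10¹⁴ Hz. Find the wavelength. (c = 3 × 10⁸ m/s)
λ = c/f = 540 nm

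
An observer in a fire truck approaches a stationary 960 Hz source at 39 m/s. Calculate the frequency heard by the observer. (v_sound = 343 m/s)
f_obs = f·(v + v_o)/v = 1069 Hz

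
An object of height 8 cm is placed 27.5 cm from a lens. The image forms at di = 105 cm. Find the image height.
hi = (-di/do) × ho = -30.55 cm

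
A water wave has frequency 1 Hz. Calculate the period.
T = 1/f = 1 s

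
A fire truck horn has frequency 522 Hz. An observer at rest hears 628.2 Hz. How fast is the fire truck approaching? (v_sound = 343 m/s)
v_s = v·(1 − f/f_obs) = 57.99 m/s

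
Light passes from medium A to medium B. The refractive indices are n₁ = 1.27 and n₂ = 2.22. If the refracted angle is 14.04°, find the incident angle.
sin θ₁ = (n₂/n₁)·sin θ₂ → θ₁ = 25.09°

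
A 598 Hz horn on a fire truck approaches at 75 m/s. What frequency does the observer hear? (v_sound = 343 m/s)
f_obs = f·v/(v − v_s) = 765.4 Hz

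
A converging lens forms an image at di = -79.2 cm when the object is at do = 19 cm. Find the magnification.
M = −di/do = 4.168 (upright image)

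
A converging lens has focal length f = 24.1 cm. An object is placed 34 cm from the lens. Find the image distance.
1/di = 1/f − 1/do → di = 82.77 cm (real image)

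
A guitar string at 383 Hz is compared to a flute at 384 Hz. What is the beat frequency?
1 Hz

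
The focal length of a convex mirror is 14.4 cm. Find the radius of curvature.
R = 2|f| = 28.8 cm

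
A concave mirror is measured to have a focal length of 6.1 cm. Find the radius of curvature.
R = 2|f| = 12.2 cm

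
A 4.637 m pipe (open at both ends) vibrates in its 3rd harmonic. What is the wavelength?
λₙ = 2L/n = 3.091 m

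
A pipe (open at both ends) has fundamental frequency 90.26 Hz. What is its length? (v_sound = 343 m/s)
L = v/(2f₁) = 1.9 m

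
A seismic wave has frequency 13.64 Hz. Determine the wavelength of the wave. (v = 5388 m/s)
λ = v/f = 395 m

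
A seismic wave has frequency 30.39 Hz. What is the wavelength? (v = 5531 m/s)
λ = v/f = 182 m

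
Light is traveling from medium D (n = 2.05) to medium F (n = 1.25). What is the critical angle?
θc = arcsin(n₂/n₁) = 37.57°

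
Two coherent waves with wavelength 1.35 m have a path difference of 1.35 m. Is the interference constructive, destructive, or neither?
constructive — path difference = 1λ, a whole number of wavelengths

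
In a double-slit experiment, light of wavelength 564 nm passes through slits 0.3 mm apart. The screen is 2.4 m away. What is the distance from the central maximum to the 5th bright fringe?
y = mλL/d = 22.56 mm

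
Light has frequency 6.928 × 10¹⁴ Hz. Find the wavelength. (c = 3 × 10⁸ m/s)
λ = c/f = 433 nm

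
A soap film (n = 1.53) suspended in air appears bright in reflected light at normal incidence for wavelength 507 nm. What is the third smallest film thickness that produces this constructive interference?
2nt = (m − ½)λ with m = 3 → t = (m − ½)λ/(2n) = 414.2 nm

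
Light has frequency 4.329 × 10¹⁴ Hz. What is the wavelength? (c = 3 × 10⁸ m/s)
λ = c/f = 693 nm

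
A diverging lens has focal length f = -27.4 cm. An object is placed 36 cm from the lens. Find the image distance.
1/di = 1/f − 1/do → di = -15.56 cm (virtual image)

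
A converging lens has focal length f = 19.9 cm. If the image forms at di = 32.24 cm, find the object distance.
1/do = 1/f − 1/di → do = 51.99 cm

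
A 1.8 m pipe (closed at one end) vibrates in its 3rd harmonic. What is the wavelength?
λₙ = 4L/n = 2.4 m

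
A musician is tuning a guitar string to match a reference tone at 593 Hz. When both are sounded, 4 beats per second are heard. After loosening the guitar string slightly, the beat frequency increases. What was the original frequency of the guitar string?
589 Hz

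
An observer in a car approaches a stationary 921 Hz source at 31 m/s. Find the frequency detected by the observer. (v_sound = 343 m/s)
f_obs = f·(v + v_o)/v = 1004 Hz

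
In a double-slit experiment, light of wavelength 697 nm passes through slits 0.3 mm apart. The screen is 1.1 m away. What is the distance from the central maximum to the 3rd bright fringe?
y = mλL/d = 7.667 mm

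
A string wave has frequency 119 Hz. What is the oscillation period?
T = 1/f = 0.008403 s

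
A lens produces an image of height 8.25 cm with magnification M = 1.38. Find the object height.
ho = |hi|/|M| = 5.978 cm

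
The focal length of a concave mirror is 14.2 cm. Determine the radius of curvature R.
R = 2|f| = 28.4 cm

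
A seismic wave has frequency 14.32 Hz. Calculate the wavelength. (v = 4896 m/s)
λ = v/f = 341.9 m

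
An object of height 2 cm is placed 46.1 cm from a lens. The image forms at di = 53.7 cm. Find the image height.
hi = (-di/do) × ho = -2.33 cm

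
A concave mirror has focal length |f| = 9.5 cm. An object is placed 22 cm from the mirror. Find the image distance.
f = +9.5 cm (concave); 1/di = 1/f − 1/do → di = 16.72 cm (real image, in front of mirror)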